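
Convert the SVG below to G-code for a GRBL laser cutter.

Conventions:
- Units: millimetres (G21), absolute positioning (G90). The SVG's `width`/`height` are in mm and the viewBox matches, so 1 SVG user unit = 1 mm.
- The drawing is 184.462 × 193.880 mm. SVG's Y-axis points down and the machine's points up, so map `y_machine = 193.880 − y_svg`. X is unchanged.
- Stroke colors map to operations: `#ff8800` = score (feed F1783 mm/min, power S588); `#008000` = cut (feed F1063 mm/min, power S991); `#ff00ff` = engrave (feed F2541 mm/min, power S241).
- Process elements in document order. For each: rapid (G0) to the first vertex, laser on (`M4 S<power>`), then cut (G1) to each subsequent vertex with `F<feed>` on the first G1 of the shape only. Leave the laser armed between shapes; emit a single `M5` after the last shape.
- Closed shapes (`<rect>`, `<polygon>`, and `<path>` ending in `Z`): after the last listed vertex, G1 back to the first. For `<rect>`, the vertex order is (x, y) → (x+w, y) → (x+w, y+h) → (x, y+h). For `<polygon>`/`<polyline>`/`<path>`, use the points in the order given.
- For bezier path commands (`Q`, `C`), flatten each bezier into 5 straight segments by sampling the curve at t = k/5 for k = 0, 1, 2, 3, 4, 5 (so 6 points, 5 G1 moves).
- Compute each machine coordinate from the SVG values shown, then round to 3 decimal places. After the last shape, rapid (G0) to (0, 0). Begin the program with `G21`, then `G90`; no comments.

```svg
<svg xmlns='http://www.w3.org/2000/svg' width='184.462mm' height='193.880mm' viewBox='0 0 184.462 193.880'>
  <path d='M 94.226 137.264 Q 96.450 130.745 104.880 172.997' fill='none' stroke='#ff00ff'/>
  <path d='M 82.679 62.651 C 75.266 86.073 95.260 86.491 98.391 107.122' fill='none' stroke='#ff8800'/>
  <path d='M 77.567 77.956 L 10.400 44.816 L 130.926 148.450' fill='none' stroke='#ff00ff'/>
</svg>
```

1 u = 1 mm; y_m = 193.880 − y.

[1] `<path>` quadratic bezier, #ff00ff→engrave S241 F2541: (94.226,56.616) → (95.364,57.273) → (96.998,54.028) → (99.129,46.881) → (101.756,35.833) → (104.880,20.883)

[2] `<path>` cubic bezier, #ff8800→score S588 F1783: (82.679,131.229) → (81.166,119.591) → (84.105,111.399) → (89.373,104.579) → (94.843,97.057) → (98.391,86.758)

[3] `<path>` open polyline, #ff00ff→engrave S241 F2541: (77.567,115.924) → (10.400,149.064) → (130.926,45.430)

G21
G90
G0 X94.226 Y56.616
M4 S241
G1 X95.364 Y57.273 F2541
G1 X96.998 Y54.028
G1 X99.129 Y46.881
G1 X101.756 Y35.833
G1 X104.880 Y20.883
G0 X82.679 Y131.229
M4 S588
G1 X81.166 Y119.591 F1783
G1 X84.105 Y111.399
G1 X89.373 Y104.579
G1 X94.843 Y97.057
G1 X98.391 Y86.758
G0 X77.567 Y115.924
M4 S241
G1 X10.400 Y149.064 F2541
G1 X130.926 Y45.430
M5
G0 X0.000 Y0.000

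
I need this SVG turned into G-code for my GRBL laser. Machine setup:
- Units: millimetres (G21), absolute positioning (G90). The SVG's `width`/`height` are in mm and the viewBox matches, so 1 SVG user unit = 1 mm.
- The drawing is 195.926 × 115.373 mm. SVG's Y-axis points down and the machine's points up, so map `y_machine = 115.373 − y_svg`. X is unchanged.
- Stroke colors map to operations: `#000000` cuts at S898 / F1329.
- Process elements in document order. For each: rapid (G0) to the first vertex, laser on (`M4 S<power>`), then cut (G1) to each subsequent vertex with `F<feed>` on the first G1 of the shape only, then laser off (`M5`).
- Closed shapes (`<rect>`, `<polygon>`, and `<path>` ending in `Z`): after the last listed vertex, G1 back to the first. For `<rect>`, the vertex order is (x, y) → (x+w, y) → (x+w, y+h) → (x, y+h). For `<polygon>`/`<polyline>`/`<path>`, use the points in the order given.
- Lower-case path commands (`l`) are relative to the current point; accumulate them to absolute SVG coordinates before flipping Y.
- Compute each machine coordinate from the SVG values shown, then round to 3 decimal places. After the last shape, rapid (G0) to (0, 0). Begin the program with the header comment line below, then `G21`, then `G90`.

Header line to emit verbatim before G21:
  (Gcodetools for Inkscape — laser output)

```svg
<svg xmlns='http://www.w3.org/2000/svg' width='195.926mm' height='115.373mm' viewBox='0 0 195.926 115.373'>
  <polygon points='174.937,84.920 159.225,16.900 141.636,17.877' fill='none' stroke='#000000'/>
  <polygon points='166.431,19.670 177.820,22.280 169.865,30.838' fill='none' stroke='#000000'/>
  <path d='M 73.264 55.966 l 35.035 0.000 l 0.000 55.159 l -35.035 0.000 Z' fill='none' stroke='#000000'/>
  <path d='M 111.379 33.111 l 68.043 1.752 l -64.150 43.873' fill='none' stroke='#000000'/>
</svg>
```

viewBox `0 0 195.926 115.373` with mm width/height → 1 unit = 1 mm. Flip: y_m = 115.373 − y_svg.

**Shape 1** — `<polygon>` closed polygon, stroke `#000000` → cut (S898, F1329). Machine vertices: (174.937,30.453) → (159.225,98.473) → (141.636,97.496) → (174.937,30.453). Closed: final G1 returns to the first vertex.

**Shape 2** — `<polygon>` regular polygon, stroke `#000000` → cut (S898, F1329). Machine vertices: (166.431,95.703) → (177.820,93.093) → (169.865,84.535) → (166.431,95.703). Closed: final G1 returns to the first vertex.

**Shape 3** — `<path>` rectangle, stroke `#000000` → cut (S898, F1329). Machine vertices: (73.264,59.407) → (108.299,59.407) → (108.299,4.248) → (73.264,4.248) → (73.264,59.407). Closed: final G1 returns to the first vertex.

**Shape 4** — `<path>` open polyline, stroke `#000000` → cut (S898, F1329). Machine vertices: (111.379,82.262) → (179.422,80.510) → (115.272,36.637). Open path.

(Gcodetools for Inkscape — laser output)
G21
G90
G0 X174.937 Y30.453
M4 S898
G1 X159.225 Y98.473 F1329
G1 X141.636 Y97.496
G1 X174.937 Y30.453
M5
G0 X166.431 Y95.703
M4 S898
G1 X177.820 Y93.093 F1329
G1 X169.865 Y84.535
G1 X166.431 Y95.703
M5
G0 X73.264 Y59.407
M4 S898
G1 X108.299 Y59.407 F1329
G1 X108.299 Y4.248
G1 X73.264 Y4.248
G1 X73.264 Y59.407
M5
G0 X111.379 Y82.262
M4 S898
G1 X179.422 Y80.510 F1329
G1 X115.272 Y36.637
M5
G0 X0.000 Y0.000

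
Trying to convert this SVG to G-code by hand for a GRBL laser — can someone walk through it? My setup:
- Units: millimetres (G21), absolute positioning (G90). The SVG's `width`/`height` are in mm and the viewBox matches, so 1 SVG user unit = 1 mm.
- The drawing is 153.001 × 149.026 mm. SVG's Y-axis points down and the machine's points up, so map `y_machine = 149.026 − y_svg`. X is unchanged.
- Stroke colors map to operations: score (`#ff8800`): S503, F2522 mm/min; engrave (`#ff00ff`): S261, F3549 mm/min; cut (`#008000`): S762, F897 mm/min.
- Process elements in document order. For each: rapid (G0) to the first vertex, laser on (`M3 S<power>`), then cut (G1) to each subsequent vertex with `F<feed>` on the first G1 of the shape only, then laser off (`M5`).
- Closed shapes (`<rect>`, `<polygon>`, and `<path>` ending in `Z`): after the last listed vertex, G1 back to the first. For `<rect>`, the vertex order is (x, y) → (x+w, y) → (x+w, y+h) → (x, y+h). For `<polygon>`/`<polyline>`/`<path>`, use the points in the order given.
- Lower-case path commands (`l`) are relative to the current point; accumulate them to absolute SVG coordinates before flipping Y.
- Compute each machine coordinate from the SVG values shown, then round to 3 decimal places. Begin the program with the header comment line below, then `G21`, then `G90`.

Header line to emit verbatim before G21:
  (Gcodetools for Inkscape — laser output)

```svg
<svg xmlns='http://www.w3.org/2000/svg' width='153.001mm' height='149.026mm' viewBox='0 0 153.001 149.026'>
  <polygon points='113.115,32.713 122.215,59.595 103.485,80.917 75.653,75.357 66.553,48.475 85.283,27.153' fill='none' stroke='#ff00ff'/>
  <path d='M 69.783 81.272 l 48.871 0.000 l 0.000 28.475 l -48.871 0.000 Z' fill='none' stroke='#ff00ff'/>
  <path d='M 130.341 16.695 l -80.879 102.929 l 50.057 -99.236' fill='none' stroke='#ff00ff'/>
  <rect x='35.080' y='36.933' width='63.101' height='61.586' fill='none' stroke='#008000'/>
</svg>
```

(Gcodetools for Inkscape — laser output)
G21
G90
G0 X113.115 Y116.313
M3 S261
G1 X122.215 Y89.431 F3549
G1 X103.485 Y68.109
G1 X75.653 Y73.669
G1 X66.553 Y100.551
G1 X85.283 Y121.873
G1 X113.115 Y116.313
M5
G0 X69.783 Y67.754
M3 S261
G1 X118.654 Y67.754 F3549
G1 X118.654 Y39.279
G1 X69.783 Y39.279
G1 X69.783 Y67.754
M5
G0 X130.341 Y132.331
M3 S261
G1 X49.462 Y29.402 F3549
G1 X99.519 Y128.638
M5
G0 X35.080 Y112.093
M3 S762
G1 X98.181 Y112.093 F897
G1 X98.181 Y50.507
G1 X35.080 Y50.507
G1 X35.080 Y112.093
M5

Since the viewBox matches the mm dimensions, user units are millimetres directly. The only transform is the Y-flip y_m = 149.026 − y_svg.

Shape 1 is a regular polygon drawn with `<polygon>`. Its stroke #ff00ff means engrave at S261, F3549. After flipping Y the toolpath is (113.115,116.313) → (122.215,89.431) → (103.485,68.109) → (75.653,73.669) → (66.553,100.551) → (85.283,121.873) → (113.115,116.313), returning to the start.

Shape 2 is a rectangle drawn with `<path>`. Its stroke #ff00ff means engrave at S261, F3549. After flipping Y the toolpath is (69.783,67.754) → (118.654,67.754) → (118.654,39.279) → (69.783,39.279) → (69.783,67.754), returning to the start.

Shape 3 is a open polyline drawn with `<path>`. Its stroke #ff00ff means engrave at S261, F3549. After flipping Y the toolpath is (130.341,132.331) → (49.462,29.402) → (99.519,128.638).

Shape 4 is a rectangle drawn with `<rect>`. Its stroke #008000 means cut at S762, F897. After flipping Y the toolpath is (35.080,112.093) → (98.181,112.093) → (98.181,50.507) → (35.080,50.507) → (35.080,112.093), returning to the start.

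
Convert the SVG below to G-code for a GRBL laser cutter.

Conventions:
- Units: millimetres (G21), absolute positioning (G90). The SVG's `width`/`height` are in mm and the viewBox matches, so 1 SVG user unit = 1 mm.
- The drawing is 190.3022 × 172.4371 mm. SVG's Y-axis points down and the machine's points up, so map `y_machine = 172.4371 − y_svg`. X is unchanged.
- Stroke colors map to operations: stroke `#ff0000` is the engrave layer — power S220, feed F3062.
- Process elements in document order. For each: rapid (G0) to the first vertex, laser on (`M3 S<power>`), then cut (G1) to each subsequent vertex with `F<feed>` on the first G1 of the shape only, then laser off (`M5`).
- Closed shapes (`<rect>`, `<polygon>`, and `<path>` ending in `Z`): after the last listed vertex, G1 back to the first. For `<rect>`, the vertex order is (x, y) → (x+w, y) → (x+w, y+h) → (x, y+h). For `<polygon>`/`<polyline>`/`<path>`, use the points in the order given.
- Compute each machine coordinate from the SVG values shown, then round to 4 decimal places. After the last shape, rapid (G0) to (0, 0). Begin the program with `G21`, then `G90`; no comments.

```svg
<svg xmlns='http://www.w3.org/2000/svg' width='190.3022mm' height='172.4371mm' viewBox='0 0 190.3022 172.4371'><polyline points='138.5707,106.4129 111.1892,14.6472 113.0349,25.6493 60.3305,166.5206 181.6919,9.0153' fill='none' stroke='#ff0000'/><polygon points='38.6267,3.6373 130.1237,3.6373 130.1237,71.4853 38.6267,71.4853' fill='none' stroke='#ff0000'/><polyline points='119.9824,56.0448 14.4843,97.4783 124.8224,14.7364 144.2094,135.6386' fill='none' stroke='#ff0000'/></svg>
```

Since the viewBox matches the mm dimensions, user units are millimetres directly. The only transform is the Y-flip y_m = 172.4371 − y_svg.

Shape 1 is a open polyline drawn with `<polyline>`. Its stroke #ff0000 means engrave at S220, F3062. After flipping Y the toolpath is (138.5707,66.0242) → (111.1892,157.7899) → (113.0349,146.7878) → (60.3305,5.9165) → (181.6919,163.4218).

Shape 2 is a rectangle drawn with `<polygon>`. Its stroke #ff0000 means engrave at S220, F3062. After flipping Y the toolpath is (38.6267,168.7998) → (130.1237,168.7998) → (130.1237,100.9518) → (38.6267,100.9518) → (38.6267,168.7998), returning to the start.

Shape 3 is a open polyline drawn with `<polyline>`. Its stroke #ff0000 means engrave at S220, F3062. After flipping Y the toolpath is (119.9824,116.3923) → (14.4843,74.9588) → (124.8224,157.7007) → (144.2094,36.7985).

G21
G90
G0 X138.5707 Y66.0242
M3 S220
G1 X111.1892 Y157.7899 F3062
G1 X113.0349 Y146.7878
G1 X60.3305 Y5.9165
G1 X181.6919 Y163.4218
M5
G0 X38.6267 Y168.7998
M3 S220
G1 X130.1237 Y168.7998 F3062
G1 X130.1237 Y100.9518
G1 X38.6267 Y100.9518
G1 X38.6267 Y168.7998
M5
G0 X119.9824 Y116.3923
M3 S220
G1 X14.4843 Y74.9588 F3062
G1 X124.8224 Y157.7007
G1 X144.2094 Y36.7985
M5
G0 X0.0000 Y0.0000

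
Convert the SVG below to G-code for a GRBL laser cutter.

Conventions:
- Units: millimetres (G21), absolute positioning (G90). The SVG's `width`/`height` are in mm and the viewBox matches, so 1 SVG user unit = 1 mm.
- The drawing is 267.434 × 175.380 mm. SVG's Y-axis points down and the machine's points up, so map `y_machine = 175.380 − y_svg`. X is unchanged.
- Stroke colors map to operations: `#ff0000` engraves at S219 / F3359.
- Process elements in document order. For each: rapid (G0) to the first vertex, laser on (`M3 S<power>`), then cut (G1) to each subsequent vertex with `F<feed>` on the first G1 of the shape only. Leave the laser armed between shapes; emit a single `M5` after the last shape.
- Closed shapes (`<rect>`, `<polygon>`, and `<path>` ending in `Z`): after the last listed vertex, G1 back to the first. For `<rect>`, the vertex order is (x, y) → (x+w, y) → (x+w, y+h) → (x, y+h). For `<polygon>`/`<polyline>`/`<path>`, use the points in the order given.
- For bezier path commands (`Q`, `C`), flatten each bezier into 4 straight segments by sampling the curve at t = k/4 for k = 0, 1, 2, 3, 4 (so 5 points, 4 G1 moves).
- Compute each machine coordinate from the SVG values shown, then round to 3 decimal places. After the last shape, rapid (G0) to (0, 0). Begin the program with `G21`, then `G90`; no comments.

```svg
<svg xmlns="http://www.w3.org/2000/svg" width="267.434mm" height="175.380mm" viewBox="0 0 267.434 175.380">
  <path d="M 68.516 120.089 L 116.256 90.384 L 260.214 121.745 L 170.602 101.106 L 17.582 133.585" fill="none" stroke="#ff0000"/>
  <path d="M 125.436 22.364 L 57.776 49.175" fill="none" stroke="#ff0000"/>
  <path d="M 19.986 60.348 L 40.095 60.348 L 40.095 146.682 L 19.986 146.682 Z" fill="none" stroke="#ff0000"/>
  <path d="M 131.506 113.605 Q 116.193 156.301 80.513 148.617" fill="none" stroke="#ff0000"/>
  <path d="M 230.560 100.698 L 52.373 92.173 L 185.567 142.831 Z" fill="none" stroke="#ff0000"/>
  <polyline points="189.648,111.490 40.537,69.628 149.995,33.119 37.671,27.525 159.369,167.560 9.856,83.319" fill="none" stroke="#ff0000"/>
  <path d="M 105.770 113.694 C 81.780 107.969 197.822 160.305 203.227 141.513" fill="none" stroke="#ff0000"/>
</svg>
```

Since the viewBox matches the mm dimensions, user units are millimetres directly. The only transform is the Y-flip y_m = 175.380 − y_svg.

Shape 1 is a open polyline drawn with `<path>`. Its stroke #ff0000 means engrave at S219, F3359. After flipping Y the toolpath is (68.516,55.291) → (116.256,84.996) → (260.214,53.635) → (170.602,74.274) → (17.582,41.795).

Shape 2 is a line segment drawn with `<path>`. Its stroke #ff0000 means engrave at S219, F3359. After flipping Y the toolpath is (125.436,153.016) → (57.776,126.205).

Shape 3 is a rectangle drawn with `<path>`. Its stroke #ff0000 means engrave at S219, F3359. After flipping Y the toolpath is (19.986,115.032) → (40.095,115.032) → (40.095,28.698) → (19.986,28.698) → (19.986,115.032), returning to the start.

Shape 4 is a quadratic bezier drawn with `<path>`. Its stroke #ff0000 means engrave at S219, F3359. After flipping Y the toolpath is (131.506,61.775) → (122.577,43.576) → (111.101,31.674) → (97.080,26.070) → (80.513,26.763).

Shape 5 is a closed polygon drawn with `<path>`. Its stroke #ff0000 means engrave at S219, F3359. After flipping Y the toolpath is (230.560,74.682) → (52.373,83.207) → (185.567,32.549) → (230.560,74.682), returning to the start.

Shape 6 is a open polyline drawn with `<polyline>`. Its stroke #ff0000 means engrave at S219, F3359. After flipping Y the toolpath is (189.648,63.890) → (40.537,105.752) → (149.995,142.261) → (37.671,147.855) → (159.369,7.820) → (9.856,92.061).

Shape 7 is a cubic bezier drawn with `<path>`. Its stroke #ff0000 means engrave at S219, F3359. After flipping Y the toolpath is (105.770,61.686) → (110.117,57.112) → (143.475,42.876) → (182.346,31.091) → (203.227,33.867).

G21
G90
G0 X68.516 Y55.291
M3 S219
G1 X116.256 Y84.996 F3359
G1 X260.214 Y53.635
G1 X170.602 Y74.274
G1 X17.582 Y41.795
G0 X125.436 Y153.016
M3 S219
G1 X57.776 Y126.205 F3359
G0 X19.986 Y115.032
M3 S219
G1 X40.095 Y115.032 F3359
G1 X40.095 Y28.698
G1 X19.986 Y28.698
G1 X19.986 Y115.032
G0 X131.506 Y61.775
M3 S219
G1 X122.577 Y43.576 F3359
G1 X111.101 Y31.674
G1 X97.080 Y26.070
G1 X80.513 Y26.763
G0 X230.560 Y74.682
M3 S219
G1 X52.373 Y83.207 F3359
G1 X185.567 Y32.549
G1 X230.560 Y74.682
G0 X189.648 Y63.890
M3 S219
G1 X40.537 Y105.752 F3359
G1 X149.995 Y142.261
G1 X37.671 Y147.855
G1 X159.369 Y7.820
G1 X9.856 Y92.061
G0 X105.770 Y61.686
M3 S219
G1 X110.117 Y57.112 F3359
G1 X143.475 Y42.876
G1 X182.346 Y31.091
G1 X203.227 Y33.867
M5
G0 X0.000 Y0.000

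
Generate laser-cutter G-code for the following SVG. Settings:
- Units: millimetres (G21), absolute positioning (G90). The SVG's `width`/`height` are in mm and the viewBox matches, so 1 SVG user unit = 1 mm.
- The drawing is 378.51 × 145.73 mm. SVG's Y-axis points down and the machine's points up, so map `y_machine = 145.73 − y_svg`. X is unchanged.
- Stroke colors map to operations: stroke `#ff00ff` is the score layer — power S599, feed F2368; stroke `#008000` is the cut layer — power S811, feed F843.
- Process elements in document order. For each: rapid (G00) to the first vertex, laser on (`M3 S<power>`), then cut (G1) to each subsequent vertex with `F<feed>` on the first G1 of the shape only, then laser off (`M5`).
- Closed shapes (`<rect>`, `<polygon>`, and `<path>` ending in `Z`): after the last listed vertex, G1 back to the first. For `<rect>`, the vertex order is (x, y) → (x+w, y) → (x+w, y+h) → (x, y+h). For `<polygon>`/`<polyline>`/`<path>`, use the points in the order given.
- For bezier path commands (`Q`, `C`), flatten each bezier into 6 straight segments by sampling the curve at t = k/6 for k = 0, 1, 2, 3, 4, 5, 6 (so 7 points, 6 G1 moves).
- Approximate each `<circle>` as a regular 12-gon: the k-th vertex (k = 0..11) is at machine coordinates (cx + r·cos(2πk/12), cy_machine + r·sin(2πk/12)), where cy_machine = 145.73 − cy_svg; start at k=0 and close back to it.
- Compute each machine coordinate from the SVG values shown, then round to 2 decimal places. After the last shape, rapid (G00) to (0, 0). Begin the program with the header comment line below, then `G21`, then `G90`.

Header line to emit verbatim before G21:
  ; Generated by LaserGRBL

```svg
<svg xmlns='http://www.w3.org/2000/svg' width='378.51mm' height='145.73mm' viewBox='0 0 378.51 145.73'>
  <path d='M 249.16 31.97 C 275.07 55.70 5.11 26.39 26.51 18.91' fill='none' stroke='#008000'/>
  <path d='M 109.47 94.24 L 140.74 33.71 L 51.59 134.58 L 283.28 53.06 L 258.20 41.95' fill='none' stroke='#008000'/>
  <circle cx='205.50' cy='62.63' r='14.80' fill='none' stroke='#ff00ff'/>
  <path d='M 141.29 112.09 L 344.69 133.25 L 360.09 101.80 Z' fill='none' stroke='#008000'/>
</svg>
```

; Generated by LaserGRBL
G21
G90
G00 X249.16 Y113.76
M3 S811
G1 X240.18 Y105.97 F843
G1 X198.20 Y104.94
G1 X139.53 Y108.59
G1 X80.48 Y114.84
G1 X37.37 Y121.61
G1 X26.51 Y126.82
M5
G00 X109.47 Y51.49
M3 S811
G1 X140.74 Y112.02 F843
G1 X51.59 Y11.15
G1 X283.28 Y92.67
G1 X258.20 Y103.78
M5
G00 X220.30 Y83.10
M3 S599
G1 X218.32 Y90.50 F2368
G1 X212.90 Y95.92
G1 X205.50 Y97.90
G1 X198.10 Y95.92
G1 X192.68 Y90.50
G1 X190.70 Y83.10
G1 X192.68 Y75.70
G1 X198.10 Y70.28
G1 X205.50 Y68.30
G1 X212.90 Y70.28
G1 X218.32 Y75.70
G1 X220.30 Y83.10
M5
G00 X141.29 Y33.64
M3 S811
G1 X344.69 Y12.48 F843
G1 X360.09 Y43.93
G1 X141.29 Y33.64
M5
G00 X0.00 Y0.00

viewBox `0 0 378.51 145.73` with mm width/height → 1 unit = 1 mm. Flip: y_m = 145.73 − y_svg.

**Shape 1** — `<path>` cubic bezier, stroke `#008000` → cut (S811, F843). Control points (SVG): P0=(249.16,31.97), P1=(275.07,55.70), P2=(5.11,26.39), P3=(26.51,18.91); sampled at t=k/6. Machine vertices: (249.16,113.76) → (240.18,105.97) → (198.20,104.94) → (139.53,108.59) → (80.48,114.84) → (37.37,121.61) → (26.51,126.82). Open path.

**Shape 2** — `<path>` open polyline, stroke `#008000` → cut (S811, F843). Machine vertices: (109.47,51.49) → (140.74,112.02) → (51.59,11.15) → (283.28,92.67) → (258.20,103.78). Open path.

**Shape 3** — `<circle>` circle, stroke `#ff00ff` → score (S599, F2368). Machine vertices: (220.30,83.10) → (218.32,90.50) → (212.90,95.92) → (205.50,97.90) → (198.10,95.92) → (192.68,90.50) → (190.70,83.10) → (192.68,75.70) → (198.10,70.28) → (205.50,68.30) → (212.90,70.28) → (218.32,75.70) → (220.30,83.10). Closed: final G1 returns to the first vertex.

**Shape 4** — `<path>` closed polygon, stroke `#008000` → cut (S811, F843). Machine vertices: (141.29,33.64) → (344.69,12.48) → (360.09,43.93) → (141.29,33.64). Closed: final G1 returns to the first vertex.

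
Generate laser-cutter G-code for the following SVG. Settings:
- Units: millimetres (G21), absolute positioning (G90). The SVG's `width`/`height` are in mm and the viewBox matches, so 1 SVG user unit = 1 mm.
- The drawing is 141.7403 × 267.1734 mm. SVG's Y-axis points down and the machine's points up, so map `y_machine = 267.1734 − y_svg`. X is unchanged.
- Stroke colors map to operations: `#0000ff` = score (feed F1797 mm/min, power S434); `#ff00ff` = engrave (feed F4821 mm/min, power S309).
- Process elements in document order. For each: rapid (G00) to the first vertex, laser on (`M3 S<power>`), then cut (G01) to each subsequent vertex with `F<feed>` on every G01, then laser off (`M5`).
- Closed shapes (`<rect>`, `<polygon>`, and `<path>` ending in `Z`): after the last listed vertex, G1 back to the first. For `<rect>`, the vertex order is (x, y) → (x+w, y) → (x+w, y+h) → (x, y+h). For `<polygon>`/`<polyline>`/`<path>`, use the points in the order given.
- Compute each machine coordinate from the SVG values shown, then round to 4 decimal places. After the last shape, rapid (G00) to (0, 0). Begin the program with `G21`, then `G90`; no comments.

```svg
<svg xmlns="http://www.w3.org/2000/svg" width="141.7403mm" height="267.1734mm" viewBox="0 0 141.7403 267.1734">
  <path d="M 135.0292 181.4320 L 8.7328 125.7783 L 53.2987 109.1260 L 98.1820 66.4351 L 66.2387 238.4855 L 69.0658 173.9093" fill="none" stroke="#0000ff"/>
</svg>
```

G21
G90
G00 X135.0292 Y85.7414
M3 S434
G01 X8.7328 Y141.3951 F1797
G01 X53.2987 Y158.0474 F1797
G01 X98.1820 Y200.7383 F1797
G01 X66.2387 Y28.6879 F1797
G01 X69.0658 Y93.2641 F1797
M5
G00 X0.0000 Y0.0000

1 u = 1 mm; y_m = 267.1734 − y.

[1] `<path>` open polyline, #0000ff→score S434 F1797: (135.0292,85.7414) → (8.7328,141.3951) → (53.2987,158.0474) → (98.1820,200.7383) → (66.2387,28.6879) → (69.0658,93.2641)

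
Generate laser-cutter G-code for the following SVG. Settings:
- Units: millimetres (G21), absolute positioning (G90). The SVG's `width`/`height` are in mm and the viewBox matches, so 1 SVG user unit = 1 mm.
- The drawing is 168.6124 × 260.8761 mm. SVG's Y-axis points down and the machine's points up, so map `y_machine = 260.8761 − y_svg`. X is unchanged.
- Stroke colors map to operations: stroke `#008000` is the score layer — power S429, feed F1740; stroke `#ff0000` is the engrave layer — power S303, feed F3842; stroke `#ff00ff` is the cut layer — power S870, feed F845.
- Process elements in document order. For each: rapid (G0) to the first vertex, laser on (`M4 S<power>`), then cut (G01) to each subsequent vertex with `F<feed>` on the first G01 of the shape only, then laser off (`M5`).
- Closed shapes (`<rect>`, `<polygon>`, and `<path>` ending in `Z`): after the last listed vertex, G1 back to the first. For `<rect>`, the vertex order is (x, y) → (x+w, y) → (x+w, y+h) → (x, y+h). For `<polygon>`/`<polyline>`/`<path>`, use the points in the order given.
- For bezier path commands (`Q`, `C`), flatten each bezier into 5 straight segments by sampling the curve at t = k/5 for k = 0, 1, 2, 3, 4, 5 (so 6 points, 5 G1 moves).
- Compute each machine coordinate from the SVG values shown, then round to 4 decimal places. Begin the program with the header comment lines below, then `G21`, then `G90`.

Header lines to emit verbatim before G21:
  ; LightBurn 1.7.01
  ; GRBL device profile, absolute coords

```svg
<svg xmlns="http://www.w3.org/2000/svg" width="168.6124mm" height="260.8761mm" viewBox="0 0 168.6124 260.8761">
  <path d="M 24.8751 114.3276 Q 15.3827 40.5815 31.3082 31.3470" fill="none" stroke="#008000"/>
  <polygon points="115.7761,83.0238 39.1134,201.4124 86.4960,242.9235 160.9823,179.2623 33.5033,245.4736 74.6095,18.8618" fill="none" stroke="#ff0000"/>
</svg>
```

; LightBurn 1.7.01
; GRBL device profile, absolute coords
G21
G90
G0 X24.8751 Y146.5485
M4 S429
G01 X22.0949 Y173.4665 F1740
G01 X21.3480 Y195.2235
G01 X22.6347 Y211.8196
G01 X25.9547 Y223.2548
G01 X31.3082 Y229.5291
M5
G0 X115.7761 Y177.8523
M4 S303
G01 X39.1134 Y59.4637 F3842
G01 X86.4960 Y17.9526
G01 X160.9823 Y81.6138
G01 X33.5033 Y15.4025
G01 X74.6095 Y242.0143
G01 X115.7761 Y177.8523
M5

Since the viewBox matches the mm dimensions, user units are millimetres directly. The only transform is the Y-flip y_m = 260.8761 − y_svg.

Shape 1 is a quadratic bezier drawn with `<path>`. Its stroke #008000 means score at S429, F1740. After flipping Y the toolpath is (24.8751,146.5485) → (22.0949,173.4665) → (21.3480,195.2235) → (22.6347,211.8196) → (25.9547,223.2548) → (31.3082,229.5291).

Shape 2 is a closed polygon drawn with `<polygon>`. Its stroke #ff0000 means engrave at S303, F3842. After flipping Y the toolpath is (115.7761,177.8523) → (39.1134,59.4637) → (86.4960,17.9526) → (160.9823,81.6138) → (33.5033,15.4025) → (74.6095,242.0143) → (115.7761,177.8523), returning to the start.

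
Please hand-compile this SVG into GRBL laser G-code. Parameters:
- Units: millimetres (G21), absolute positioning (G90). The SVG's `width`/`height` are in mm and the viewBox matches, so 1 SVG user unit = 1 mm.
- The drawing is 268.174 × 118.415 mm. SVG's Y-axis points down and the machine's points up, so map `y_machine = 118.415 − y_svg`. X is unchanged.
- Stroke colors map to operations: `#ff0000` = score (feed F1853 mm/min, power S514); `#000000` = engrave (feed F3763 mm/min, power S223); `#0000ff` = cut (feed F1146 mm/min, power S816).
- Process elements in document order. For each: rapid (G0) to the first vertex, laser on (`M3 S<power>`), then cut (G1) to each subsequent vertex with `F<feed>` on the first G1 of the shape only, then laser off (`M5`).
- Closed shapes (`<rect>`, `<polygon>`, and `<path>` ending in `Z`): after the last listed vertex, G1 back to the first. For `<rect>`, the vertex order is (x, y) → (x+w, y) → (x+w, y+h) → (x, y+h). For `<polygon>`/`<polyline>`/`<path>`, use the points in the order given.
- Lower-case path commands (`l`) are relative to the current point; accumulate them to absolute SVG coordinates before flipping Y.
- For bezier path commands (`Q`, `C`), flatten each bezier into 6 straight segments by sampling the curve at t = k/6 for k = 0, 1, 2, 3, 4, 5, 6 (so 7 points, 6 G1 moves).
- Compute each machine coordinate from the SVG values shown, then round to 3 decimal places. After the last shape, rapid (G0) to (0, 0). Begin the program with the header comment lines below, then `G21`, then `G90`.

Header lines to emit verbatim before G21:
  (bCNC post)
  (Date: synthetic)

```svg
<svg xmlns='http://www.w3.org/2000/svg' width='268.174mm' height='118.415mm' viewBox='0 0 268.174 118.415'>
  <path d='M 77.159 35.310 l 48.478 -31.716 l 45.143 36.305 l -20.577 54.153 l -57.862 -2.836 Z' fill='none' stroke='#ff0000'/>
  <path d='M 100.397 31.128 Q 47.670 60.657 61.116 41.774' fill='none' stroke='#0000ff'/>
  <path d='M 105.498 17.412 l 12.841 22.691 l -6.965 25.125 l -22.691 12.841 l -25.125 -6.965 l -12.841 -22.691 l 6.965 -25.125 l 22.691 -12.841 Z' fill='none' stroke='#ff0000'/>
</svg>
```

(bCNC post)
(Date: synthetic)
G21
G90
G0 X77.159 Y83.105
M3 S514
G1 X125.637 Y114.821 F1853
G1 X170.780 Y78.516
G1 X150.203 Y24.363
G1 X92.341 Y27.199
G1 X77.159 Y83.105
M5
G0 X100.397 Y87.287
M3 S816
G1 X84.659 Y78.789 F1146
G1 X72.598 Y72.980
G1 X64.213 Y69.861
G1 X59.505 Y69.431
G1 X58.472 Y71.691
G1 X61.116 Y76.641
M5
G0 X105.498 Y101.003
M3 S514
G1 X118.339 Y78.312 F1853
G1 X111.374 Y53.187
G1 X88.683 Y40.346
G1 X63.558 Y47.311
G1 X50.717 Y70.002
G1 X57.682 Y95.127
G1 X80.373 Y107.968
G1 X105.498 Y101.003
M5
G0 X0.000 Y0.000

1 u = 1 mm; y_m = 118.415 − y.

[1] `<path>` regular polygon, #ff0000→score S514 F1853: (77.159,83.105) → (125.637,114.821) → (170.780,78.516) → (150.203,24.363) → (92.341,27.199) → (77.159,83.105) (closed)

[2] `<path>` quadratic bezier, #0000ff→cut S816 F1146: (100.397,87.287) → (84.659,78.789) → (72.598,72.980) → (64.213,69.861) → (59.505,69.431) → (58.472,71.691) → (61.116,76.641)

[3] `<path>` regular polygon, #ff0000→score S514 F1853: (105.498,101.003) → (118.339,78.312) → (111.374,53.187) → (88.683,40.346) → (63.558,47.311) → (50.717,70.002) → (57.682,95.127) → (80.373,107.968) → (105.498,101.003) (closed)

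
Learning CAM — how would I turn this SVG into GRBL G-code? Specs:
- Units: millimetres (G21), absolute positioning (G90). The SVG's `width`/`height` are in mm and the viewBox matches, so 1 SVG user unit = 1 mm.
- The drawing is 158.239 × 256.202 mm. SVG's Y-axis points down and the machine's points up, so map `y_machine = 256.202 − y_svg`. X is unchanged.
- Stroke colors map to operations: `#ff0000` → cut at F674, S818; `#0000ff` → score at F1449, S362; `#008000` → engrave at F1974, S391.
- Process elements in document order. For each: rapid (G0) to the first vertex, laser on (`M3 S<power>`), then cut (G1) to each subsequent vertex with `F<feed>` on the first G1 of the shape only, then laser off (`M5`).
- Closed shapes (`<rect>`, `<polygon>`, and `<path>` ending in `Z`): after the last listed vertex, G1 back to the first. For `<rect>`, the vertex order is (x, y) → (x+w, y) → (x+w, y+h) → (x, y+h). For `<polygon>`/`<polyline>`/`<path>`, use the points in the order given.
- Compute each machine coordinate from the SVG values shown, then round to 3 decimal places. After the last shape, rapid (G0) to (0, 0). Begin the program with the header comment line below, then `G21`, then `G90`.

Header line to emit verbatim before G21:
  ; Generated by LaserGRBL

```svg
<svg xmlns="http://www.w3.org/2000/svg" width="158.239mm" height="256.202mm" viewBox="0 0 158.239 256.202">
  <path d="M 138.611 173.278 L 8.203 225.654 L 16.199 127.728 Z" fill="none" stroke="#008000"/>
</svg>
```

; Generated by LaserGRBL
G21
G90
G0 X138.611 Y82.924
M3 S391
G1 X8.203 Y30.548 F1974
G1 X16.199 Y128.474
G1 X138.611 Y82.924
M5
G0 X0.000 Y0.000

1 u = 1 mm; y_m = 256.202 − y.

[1] `<path>` closed polygon, #008000→engrave S391 F1974: (138.611,82.924) → (8.203,30.548) → (16.199,128.474) → (138.611,82.924) (closed)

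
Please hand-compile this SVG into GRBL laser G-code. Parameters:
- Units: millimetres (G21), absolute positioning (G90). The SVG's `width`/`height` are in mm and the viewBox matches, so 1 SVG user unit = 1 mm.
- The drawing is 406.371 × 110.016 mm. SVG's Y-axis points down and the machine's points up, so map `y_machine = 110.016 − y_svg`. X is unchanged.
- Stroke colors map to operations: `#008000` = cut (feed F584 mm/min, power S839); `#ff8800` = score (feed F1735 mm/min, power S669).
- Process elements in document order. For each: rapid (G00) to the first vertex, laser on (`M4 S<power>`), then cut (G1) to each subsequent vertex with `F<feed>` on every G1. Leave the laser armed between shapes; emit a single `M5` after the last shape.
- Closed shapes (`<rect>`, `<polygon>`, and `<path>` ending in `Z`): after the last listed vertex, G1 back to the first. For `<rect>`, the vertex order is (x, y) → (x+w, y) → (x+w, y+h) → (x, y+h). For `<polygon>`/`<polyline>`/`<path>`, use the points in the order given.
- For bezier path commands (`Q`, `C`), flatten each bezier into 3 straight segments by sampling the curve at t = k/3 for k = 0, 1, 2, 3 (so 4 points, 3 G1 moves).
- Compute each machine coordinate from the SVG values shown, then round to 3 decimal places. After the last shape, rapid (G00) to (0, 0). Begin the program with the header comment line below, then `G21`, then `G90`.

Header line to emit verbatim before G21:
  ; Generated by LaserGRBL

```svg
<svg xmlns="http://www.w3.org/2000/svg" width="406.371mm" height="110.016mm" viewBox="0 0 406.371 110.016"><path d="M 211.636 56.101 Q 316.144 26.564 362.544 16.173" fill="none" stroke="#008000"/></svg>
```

; Generated by LaserGRBL
G21
G90
G00 X211.636 Y53.915
M4 S839
G1 X274.852 Y71.479 F584
G1 X325.154 Y84.788 F584
G1 X362.544 Y93.843 F584
M5
G00 X0.000 Y0.000

Since the viewBox matches the mm dimensions, user units are millimetres directly. The only transform is the Y-flip y_m = 110.016 − y_svg.

Shape 1 is a quadratic bezier drawn with `<path>`. Its stroke #008000 means cut at S839, F584. After flipping Y the toolpath is (211.636,53.915) → (274.852,71.479) → (325.154,84.788) → (362.544,93.843).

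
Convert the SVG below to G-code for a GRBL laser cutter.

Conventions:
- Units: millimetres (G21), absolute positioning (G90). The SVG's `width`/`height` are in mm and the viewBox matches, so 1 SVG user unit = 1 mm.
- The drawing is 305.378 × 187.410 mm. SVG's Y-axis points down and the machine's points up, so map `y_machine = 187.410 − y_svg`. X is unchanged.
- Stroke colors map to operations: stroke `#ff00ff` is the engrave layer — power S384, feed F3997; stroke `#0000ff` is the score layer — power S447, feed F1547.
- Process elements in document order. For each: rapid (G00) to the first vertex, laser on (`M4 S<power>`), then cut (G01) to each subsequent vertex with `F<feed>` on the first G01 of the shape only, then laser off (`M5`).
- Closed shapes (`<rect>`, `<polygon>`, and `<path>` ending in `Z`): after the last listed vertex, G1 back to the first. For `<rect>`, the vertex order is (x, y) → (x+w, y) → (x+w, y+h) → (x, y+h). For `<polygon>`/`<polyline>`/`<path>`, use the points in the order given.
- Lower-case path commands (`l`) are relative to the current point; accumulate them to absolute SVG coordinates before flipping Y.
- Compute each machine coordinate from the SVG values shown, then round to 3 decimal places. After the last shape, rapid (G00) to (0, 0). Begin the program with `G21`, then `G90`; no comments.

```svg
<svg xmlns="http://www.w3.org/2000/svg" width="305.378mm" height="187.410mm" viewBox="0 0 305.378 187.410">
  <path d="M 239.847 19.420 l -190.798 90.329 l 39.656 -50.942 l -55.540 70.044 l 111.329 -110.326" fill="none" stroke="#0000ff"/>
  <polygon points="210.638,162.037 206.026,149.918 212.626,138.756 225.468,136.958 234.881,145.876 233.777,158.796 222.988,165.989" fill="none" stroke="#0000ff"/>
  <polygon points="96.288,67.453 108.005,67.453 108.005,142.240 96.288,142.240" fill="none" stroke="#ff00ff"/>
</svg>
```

Since the viewBox matches the mm dimensions, user units are millimetres directly. The only transform is the Y-flip y_m = 187.410 − y_svg.

Shape 1 is a open polyline drawn with `<path>`. Its stroke #0000ff means score at S447, F1547. After flipping Y the toolpath is (239.847,167.990) → (49.049,77.661) → (88.705,128.603) → (33.165,58.559) → (144.494,168.885).

Shape 2 is a regular polygon drawn with `<polygon>`. Its stroke #0000ff means score at S447, F1547. After flipping Y the toolpath is (210.638,25.373) → (206.026,37.492) → (212.626,48.654) → (225.468,50.452) → (234.881,41.534) → (233.777,28.614) → (222.988,21.421) → (210.638,25.373), returning to the start.

Shape 3 is a rectangle drawn with `<polygon>`. Its stroke #ff00ff means engrave at S384, F3997. After flipping Y the toolpath is (96.288,119.957) → (108.005,119.957) → (108.005,45.170) → (96.288,45.170) → (96.288,119.957), returning to the start.

G21
G90
G00 X239.847 Y167.990
M4 S447
G01 X49.049 Y77.661 F1547
G01 X88.705 Y128.603
G01 X33.165 Y58.559
G01 X144.494 Y168.885
M5
G00 X210.638 Y25.373
M4 S447
G01 X206.026 Y37.492 F1547
G01 X212.626 Y48.654
G01 X225.468 Y50.452
G01 X234.881 Y41.534
G01 X233.777 Y28.614
G01 X222.988 Y21.421
G01 X210.638 Y25.373
M5
G00 X96.288 Y119.957
M4 S384
G01 X108.005 Y119.957 F3997
G01 X108.005 Y45.170
G01 X96.288 Y45.170
G01 X96.288 Y119.957
M5
G00 X0.000 Y0.000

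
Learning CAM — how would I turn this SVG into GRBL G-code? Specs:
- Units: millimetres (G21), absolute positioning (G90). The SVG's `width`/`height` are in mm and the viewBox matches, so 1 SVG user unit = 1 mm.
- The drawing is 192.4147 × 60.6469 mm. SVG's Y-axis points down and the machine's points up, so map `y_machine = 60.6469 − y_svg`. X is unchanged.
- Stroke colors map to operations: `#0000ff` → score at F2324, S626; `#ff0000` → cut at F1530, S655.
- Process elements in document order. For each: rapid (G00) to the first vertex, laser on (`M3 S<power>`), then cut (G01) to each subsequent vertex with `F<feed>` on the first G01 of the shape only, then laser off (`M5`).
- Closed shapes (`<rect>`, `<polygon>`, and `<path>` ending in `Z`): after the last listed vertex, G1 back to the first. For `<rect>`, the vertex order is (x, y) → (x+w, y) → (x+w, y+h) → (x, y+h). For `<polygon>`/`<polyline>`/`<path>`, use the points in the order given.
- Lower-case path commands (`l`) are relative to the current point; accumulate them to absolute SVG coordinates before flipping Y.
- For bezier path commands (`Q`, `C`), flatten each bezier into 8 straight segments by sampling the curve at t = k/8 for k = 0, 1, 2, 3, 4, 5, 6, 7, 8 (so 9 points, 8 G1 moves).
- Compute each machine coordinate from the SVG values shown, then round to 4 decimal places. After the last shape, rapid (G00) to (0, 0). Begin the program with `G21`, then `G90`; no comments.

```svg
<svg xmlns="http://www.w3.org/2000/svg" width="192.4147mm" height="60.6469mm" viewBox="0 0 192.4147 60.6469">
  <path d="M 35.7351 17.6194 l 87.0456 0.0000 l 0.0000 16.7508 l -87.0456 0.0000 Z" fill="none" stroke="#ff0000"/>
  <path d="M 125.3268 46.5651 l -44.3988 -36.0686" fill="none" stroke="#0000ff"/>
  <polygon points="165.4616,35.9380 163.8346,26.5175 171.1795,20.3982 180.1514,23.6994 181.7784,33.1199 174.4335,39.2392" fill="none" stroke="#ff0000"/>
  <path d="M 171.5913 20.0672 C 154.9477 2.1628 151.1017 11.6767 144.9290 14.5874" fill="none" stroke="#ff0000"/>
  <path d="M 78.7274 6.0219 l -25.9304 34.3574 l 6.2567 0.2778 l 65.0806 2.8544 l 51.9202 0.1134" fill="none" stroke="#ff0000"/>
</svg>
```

G21
G90
G00 X35.7351 Y43.0275
M3 S655
G01 X122.7807 Y43.0275 F1530
G01 X122.7807 Y26.2767
G01 X35.7351 Y26.2767
G01 X35.7351 Y43.0275
M5
G00 X125.3268 Y14.0818
M3 S626
G01 X80.9280 Y50.1504 F2324
M5
G00 X165.4616 Y24.7089
M3 S655
G01 X163.8346 Y34.1294 F1530
G01 X171.1795 Y40.2487
G01 X180.1514 Y36.9475
G01 X181.7784 Y27.5270
G01 X174.4335 Y21.4077
G01 X165.4616 Y24.7089
M5
G00 X171.5913 Y40.5797
M3 S655
G01 X165.9203 Y46.0751 F1530
G01 X161.2718 Y49.3987
G01 X157.4687 Y50.9492
G01 X154.3336 Y51.1253
G01 X151.6893 Y50.3257
G01 X149.3586 Y48.9490
G01 X147.1642 Y47.3941
G01 X144.9290 Y46.0595
M5
G00 X78.7274 Y54.6250
M3 S655
G01 X52.7970 Y20.2676 F1530
G01 X59.0537 Y19.9898
G01 X124.1343 Y17.1354
G01 X176.0545 Y17.0220
M5
G00 X0.0000 Y0.0000

Since the viewBox matches the mm dimensions, user units are millimetres directly. The only transform is the Y-flip y_m = 60.6469 − y_svg.

Shape 1 is a rectangle drawn with `<path>`. Its stroke #ff0000 means cut at S655, F1530. After flipping Y the toolpath is (35.7351,43.0275) → (122.7807,43.0275) → (122.7807,26.2767) → (35.7351,26.2767) → (35.7351,43.0275), returning to the start.

Shape 2 is a line segment drawn with `<path>`. Its stroke #0000ff means score at S626, F2324. After flipping Y the toolpath is (125.3268,14.0818) → (80.9280,50.1504).

Shape 3 is a regular polygon drawn with `<polygon>`. Its stroke #ff0000 means cut at S655, F1530. After flipping Y the toolpath is (165.4616,24.7089) → (163.8346,34.1294) → (171.1795,40.2487) → (180.1514,36.9475) → (181.7784,27.5270) → (174.4335,21.4077) → (165.4616,24.7089), returning to the start.

Shape 4 is a cubic bezier drawn with `<path>`. Its stroke #ff0000 means cut at S655, F1530. After flipping Y the toolpath is (171.5913,40.5797) → (165.9203,46.0751) → (161.2718,49.3987) → (157.4687,50.9492) → (154.3336,51.1253) → (151.6893,50.3257) → (149.3586,48.9490) → (147.1642,47.3941) → (144.9290,46.0595).

Shape 5 is a open polyline drawn with `<path>`. Its stroke #ff0000 means cut at S655, F1530. After flipping Y the toolpath is (78.7274,54.6250) → (52.7970,20.2676) → (59.0537,19.9898) → (124.1343,17.1354) → (176.0545,17.0220).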